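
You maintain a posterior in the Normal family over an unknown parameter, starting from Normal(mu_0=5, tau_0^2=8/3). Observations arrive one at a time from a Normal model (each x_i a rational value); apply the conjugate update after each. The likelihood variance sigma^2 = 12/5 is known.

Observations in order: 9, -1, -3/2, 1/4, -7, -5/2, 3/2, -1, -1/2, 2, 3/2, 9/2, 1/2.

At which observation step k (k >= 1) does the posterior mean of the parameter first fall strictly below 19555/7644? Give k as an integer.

obs 1: x=9 → posterior Normal(135/19, 24/19)
obs 2: x=-1 → posterior Normal(125/29, 24/29)
obs 3: x=-3/2 → posterior Normal(110/39, 8/13)
obs 4: x=1/4 → posterior Normal(225/98, 24/49)
obs 5: x=-7 → posterior Normal(85/118, 24/59)
obs 6: x=-5/2 → posterior Normal(35/138, 8/23)
obs 7: x=3/2 → posterior Normal(65/158, 24/79)
obs 8: x=-1 → posterior Normal(45/178, 24/89)
obs 9: x=-1/2 → posterior Normal(35/198, 8/33)
obs 10: x=2 → posterior Normal(75/218, 24/109)
obs 11: x=3/2 → posterior Normal(15/34, 24/119)
obs 12: x=9/2 → posterior Normal(65/86, 8/43)
obs 13: x=1/2 → posterior Normal(205/278, 24/139)

k = 4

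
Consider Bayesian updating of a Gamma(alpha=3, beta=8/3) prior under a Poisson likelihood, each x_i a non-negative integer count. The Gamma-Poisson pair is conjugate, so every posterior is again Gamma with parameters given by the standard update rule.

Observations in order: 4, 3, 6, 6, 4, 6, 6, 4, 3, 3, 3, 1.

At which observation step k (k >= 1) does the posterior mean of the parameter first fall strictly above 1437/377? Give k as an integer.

k = 7

obs 1: x=4 → posterior Gamma(7, 11/3)
obs 2: x=3 → posterior Gamma(10, 14/3)
obs 3: x=6 → posterior Gamma(16, 17/3)
obs 4: x=6 → posterior Gamma(22, 20/3)
obs 5: x=4 → posterior Gamma(26, 23/3)
obs 6: x=6 → posterior Gamma(32, 26/3)
obs 7: x=6 → posterior Gamma(38, 29/3)
obs 8: x=4 → posterior Gamma(42, 32/3)
obs 9: x=3 → posterior Gamma(45, 35/3)
obs 10: x=3 → posterior Gamma(48, 38/3)
obs 11: x=3 → posterior Gamma(51, 41/3)
obs 12: x=1 → posterior Gamma(52, 44/3)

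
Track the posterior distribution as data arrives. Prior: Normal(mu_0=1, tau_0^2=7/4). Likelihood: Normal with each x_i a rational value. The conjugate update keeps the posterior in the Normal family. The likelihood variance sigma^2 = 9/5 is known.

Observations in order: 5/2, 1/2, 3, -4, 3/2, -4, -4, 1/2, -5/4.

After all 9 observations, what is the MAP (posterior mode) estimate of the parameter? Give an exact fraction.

obs 1: x=5/2 → posterior Normal(247/142, 63/71)
obs 2: x=1/2 → posterior Normal(141/106, 63/106)
obs 3: x=3 → posterior Normal(82/47, 21/47)
obs 4: x=-4 → posterior Normal(53/88, 63/176)
obs 5: x=3/2 → posterior Normal(317/422, 63/211)
obs 6: x=-4 → posterior Normal(37/492, 21/82)
obs 7: x=-4 → posterior Normal(-243/562, 63/281)
obs 8: x=1/2 → posterior Normal(-26/79, 63/316)
obs 9: x=-5/4 → posterior Normal(-197/468, 7/39)

-197/468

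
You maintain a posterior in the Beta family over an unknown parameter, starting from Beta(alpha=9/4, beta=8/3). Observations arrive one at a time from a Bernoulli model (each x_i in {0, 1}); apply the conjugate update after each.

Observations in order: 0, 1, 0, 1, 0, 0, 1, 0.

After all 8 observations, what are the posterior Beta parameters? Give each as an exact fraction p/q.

alpha=21/4, beta=23/3

obs 1: x=0 → posterior Beta(9/4, 11/3)
obs 2: x=1 → posterior Beta(13/4, 11/3)
obs 3: x=0 → posterior Beta(13/4, 14/3)
obs 4: x=1 → posterior Beta(17/4, 14/3)
obs 5: x=0 → posterior Beta(17/4, 17/3)
obs 6: x=0 → posterior Beta(17/4, 20/3)
obs 7: x=1 → posterior Beta(21/4, 20/3)
obs 8: x=0 → posterior Beta(21/4, 23/3)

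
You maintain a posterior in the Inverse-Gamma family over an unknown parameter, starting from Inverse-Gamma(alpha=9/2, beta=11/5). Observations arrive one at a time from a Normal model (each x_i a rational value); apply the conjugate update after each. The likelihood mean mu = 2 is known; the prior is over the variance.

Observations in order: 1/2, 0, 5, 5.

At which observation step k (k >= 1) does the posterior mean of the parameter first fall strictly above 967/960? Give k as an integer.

k = 2

obs 1: x=1/2 → posterior Inverse-Gamma(5, 133/40)
obs 2: x=0 → posterior Inverse-Gamma(11/2, 213/40)
obs 3: x=5 → posterior Inverse-Gamma(6, 393/40)
obs 4: x=5 → posterior Inverse-Gamma(13/2, 573/40)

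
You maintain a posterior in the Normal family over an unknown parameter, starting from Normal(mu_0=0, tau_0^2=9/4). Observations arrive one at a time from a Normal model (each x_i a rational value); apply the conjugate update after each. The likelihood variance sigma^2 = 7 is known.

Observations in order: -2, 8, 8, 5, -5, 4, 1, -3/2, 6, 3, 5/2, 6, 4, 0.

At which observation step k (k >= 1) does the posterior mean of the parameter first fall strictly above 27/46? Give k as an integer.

obs 1: x=-2 → posterior Normal(-18/37, 63/37)
obs 2: x=8 → posterior Normal(27/23, 63/46)
obs 3: x=8 → posterior Normal(126/55, 63/55)
obs 4: x=5 → posterior Normal(171/64, 63/64)
obs 5: x=-5 → posterior Normal(126/73, 63/73)
obs 6: x=4 → posterior Normal(81/41, 63/82)
obs 7: x=1 → posterior Normal(171/91, 9/13)
obs 8: x=-3/2 → posterior Normal(63/40, 63/100)
obs 9: x=6 → posterior Normal(423/218, 63/109)
obs 10: x=3 → posterior Normal(477/236, 63/118)
obs 11: x=5/2 → posterior Normal(261/127, 63/127)
obs 12: x=6 → posterior Normal(315/136, 63/136)
obs 13: x=4 → posterior Normal(351/145, 63/145)
obs 14: x=0 → posterior Normal(351/154, 9/22)

k = 2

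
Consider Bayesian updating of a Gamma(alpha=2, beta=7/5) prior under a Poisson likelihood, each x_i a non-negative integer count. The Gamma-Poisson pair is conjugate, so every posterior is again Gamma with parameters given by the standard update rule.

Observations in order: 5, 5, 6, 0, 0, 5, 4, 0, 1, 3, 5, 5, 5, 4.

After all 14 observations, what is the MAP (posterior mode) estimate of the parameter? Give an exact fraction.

35/11

obs 1: x=5 → posterior Gamma(7, 12/5)
obs 2: x=5 → posterior Gamma(12, 17/5)
obs 3: x=6 → posterior Gamma(18, 22/5)
obs 4: x=0 → posterior Gamma(18, 27/5)
obs 5: x=0 → posterior Gamma(18, 32/5)
obs 6: x=5 → posterior Gamma(23, 37/5)
obs 7: x=4 → posterior Gamma(27, 42/5)
obs 8: x=0 → posterior Gamma(27, 47/5)
obs 9: x=1 → posterior Gamma(28, 52/5)
obs 10: x=3 → posterior Gamma(31, 57/5)
obs 11: x=5 → posterior Gamma(36, 62/5)
obs 12: x=5 → posterior Gamma(41, 67/5)
obs 13: x=5 → posterior Gamma(46, 72/5)
obs 14: x=4 → posterior Gamma(50, 77/5)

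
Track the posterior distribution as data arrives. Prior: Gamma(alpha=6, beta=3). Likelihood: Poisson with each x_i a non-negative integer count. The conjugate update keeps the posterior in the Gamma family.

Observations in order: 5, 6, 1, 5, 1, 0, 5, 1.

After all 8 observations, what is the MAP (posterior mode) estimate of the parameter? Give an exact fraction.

29/11

obs 1: x=5 → posterior Gamma(11, 4)
obs 2: x=6 → posterior Gamma(17, 5)
obs 3: x=1 → posterior Gamma(18, 6)
obs 4: x=5 → posterior Gamma(23, 7)
obs 5: x=1 → posterior Gamma(24, 8)
obs 6: x=0 → posterior Gamma(24, 9)
obs 7: x=5 → posterior Gamma(29, 10)
obs 8: x=1 → posterior Gamma(30, 11)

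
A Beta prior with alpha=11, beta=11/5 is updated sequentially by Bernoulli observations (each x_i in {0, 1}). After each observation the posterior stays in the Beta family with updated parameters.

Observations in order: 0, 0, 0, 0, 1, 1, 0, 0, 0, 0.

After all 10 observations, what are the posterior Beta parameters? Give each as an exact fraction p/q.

obs 1: x=0 → posterior Beta(11, 16/5)
obs 2: x=0 → posterior Beta(11, 21/5)
obs 3: x=0 → posterior Beta(11, 26/5)
obs 4: x=0 → posterior Beta(11, 31/5)
obs 5: x=1 → posterior Beta(12, 31/5)
obs 6: x=1 → posterior Beta(13, 31/5)
obs 7: x=0 → posterior Beta(13, 36/5)
obs 8: x=0 → posterior Beta(13, 41/5)
obs 9: x=0 → posterior Beta(13, 46/5)
obs 10: x=0 → posterior Beta(13, 51/5)

alpha=13, beta=51/5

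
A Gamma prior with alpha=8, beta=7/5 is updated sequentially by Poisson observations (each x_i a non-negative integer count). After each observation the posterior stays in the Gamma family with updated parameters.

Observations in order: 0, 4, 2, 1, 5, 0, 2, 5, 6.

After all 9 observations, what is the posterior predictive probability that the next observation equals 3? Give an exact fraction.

347480152821370434616563582379274793450388407758165723054080000/1627401845698053775058104286872950703258480415459115192991004001

obs 1: x=0 → posterior Gamma(8, 12/5)
obs 2: x=4 → posterior Gamma(12, 17/5)
obs 3: x=2 → posterior Gamma(14, 22/5)
obs 4: x=1 → posterior Gamma(15, 27/5)
obs 5: x=5 → posterior Gamma(20, 32/5)
obs 6: x=0 → posterior Gamma(20, 37/5)
obs 7: x=2 → posterior Gamma(22, 42/5)
obs 8: x=5 → posterior Gamma(27, 47/5)
obs 9: x=6 → posterior Gamma(33, 52/5)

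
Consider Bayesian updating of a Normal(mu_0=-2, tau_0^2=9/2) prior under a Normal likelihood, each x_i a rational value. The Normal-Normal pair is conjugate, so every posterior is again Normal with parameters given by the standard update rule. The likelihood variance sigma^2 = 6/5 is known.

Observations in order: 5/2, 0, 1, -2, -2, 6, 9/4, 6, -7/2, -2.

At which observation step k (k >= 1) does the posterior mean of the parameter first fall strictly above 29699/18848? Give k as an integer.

k = 8

obs 1: x=5/2 → posterior Normal(59/38, 18/19)
obs 2: x=0 → posterior Normal(59/68, 9/17)
obs 3: x=1 → posterior Normal(89/98, 18/49)
obs 4: x=-2 → posterior Normal(29/128, 9/32)
obs 5: x=-2 → posterior Normal(-31/158, 18/79)
obs 6: x=6 → posterior Normal(149/188, 9/47)
obs 7: x=9/4 → posterior Normal(433/436, 18/109)
obs 8: x=6 → posterior Normal(793/496, 9/62)
obs 9: x=-7/2 → posterior Normal(583/556, 18/139)
obs 10: x=-2 → posterior Normal(463/616, 9/77)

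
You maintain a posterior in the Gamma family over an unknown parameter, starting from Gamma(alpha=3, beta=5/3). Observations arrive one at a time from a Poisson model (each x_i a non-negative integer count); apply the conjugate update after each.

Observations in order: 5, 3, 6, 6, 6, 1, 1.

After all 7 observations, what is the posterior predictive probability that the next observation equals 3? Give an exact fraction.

10774866870197520762303475508984487913249793114112/52666193272726422601456708224751866691705278695881

obs 1: x=5 → posterior Gamma(8, 8/3)
obs 2: x=3 → posterior Gamma(11, 11/3)
obs 3: x=6 → posterior Gamma(17, 14/3)
obs 4: x=6 → posterior Gamma(23, 17/3)
obs 5: x=6 → posterior Gamma(29, 20/3)
obs 6: x=1 → posterior Gamma(30, 23/3)
obs 7: x=1 → posterior Gamma(31, 26/3)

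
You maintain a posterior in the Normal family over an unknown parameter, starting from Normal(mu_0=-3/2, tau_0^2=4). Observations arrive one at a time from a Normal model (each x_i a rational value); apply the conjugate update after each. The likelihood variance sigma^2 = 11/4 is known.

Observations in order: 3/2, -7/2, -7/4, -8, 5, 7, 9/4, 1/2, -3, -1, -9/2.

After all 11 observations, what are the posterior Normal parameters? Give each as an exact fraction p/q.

mu_0=-19/34, tau_0^2=4/17

obs 1: x=3/2 → posterior Normal(5/18, 44/27)
obs 2: x=-7/2 → posterior Normal(-97/86, 44/43)
obs 3: x=-7/4 → posterior Normal(-153/118, 44/59)
obs 4: x=-8 → posterior Normal(-409/150, 44/75)
obs 5: x=5 → posterior Normal(-249/182, 44/91)
obs 6: x=7 → posterior Normal(-25/214, 44/107)
obs 7: x=9/4 → posterior Normal(47/246, 44/123)
obs 8: x=1/2 → posterior Normal(63/278, 44/139)
obs 9: x=-3 → posterior Normal(-33/310, 44/155)
obs 10: x=-1 → posterior Normal(-65/342, 44/171)
obs 11: x=-9/2 → posterior Normal(-19/34, 4/17)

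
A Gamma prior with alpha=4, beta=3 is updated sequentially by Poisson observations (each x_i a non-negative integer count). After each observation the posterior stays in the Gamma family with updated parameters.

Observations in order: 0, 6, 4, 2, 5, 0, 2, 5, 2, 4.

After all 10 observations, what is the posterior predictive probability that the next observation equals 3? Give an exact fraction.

obs 1: x=0 → posterior Gamma(4, 4)
obs 2: x=6 → posterior Gamma(10, 5)
obs 3: x=4 → posterior Gamma(14, 6)
obs 4: x=2 → posterior Gamma(16, 7)
obs 5: x=5 → posterior Gamma(21, 8)
obs 6: x=0 → posterior Gamma(21, 9)
obs 7: x=2 → posterior Gamma(23, 10)
obs 8: x=5 → posterior Gamma(28, 11)
obs 9: x=2 → posterior Gamma(30, 12)
obs 10: x=4 → posterior Gamma(34, 13)

19081572372462949893424377015651901684695/91112778086093029337470114902364984967168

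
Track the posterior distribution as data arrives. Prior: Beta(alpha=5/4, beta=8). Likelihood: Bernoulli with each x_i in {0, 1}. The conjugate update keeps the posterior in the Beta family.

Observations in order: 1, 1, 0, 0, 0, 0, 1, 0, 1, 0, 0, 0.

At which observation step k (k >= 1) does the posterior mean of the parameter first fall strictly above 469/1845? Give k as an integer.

obs 1: x=1 → posterior Beta(9/4, 8)
obs 2: x=1 → posterior Beta(13/4, 8)
obs 3: x=0 → posterior Beta(13/4, 9)
obs 4: x=0 → posterior Beta(13/4, 10)
obs 5: x=0 → posterior Beta(13/4, 11)
obs 6: x=0 → posterior Beta(13/4, 12)
obs 7: x=1 → posterior Beta(17/4, 12)
obs 8: x=0 → posterior Beta(17/4, 13)
obs 9: x=1 → posterior Beta(21/4, 13)
obs 10: x=0 → posterior Beta(21/4, 14)
obs 11: x=0 → posterior Beta(21/4, 15)
obs 12: x=0 → posterior Beta(21/4, 16)

k = 2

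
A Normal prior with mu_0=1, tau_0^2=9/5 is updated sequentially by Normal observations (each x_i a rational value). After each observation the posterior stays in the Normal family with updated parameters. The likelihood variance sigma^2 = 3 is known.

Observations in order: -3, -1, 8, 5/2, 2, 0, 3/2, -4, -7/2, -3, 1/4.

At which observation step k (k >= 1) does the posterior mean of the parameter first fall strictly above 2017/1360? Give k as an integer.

k = 5

obs 1: x=-3 → posterior Normal(-1/2, 9/8)
obs 2: x=-1 → posterior Normal(-7/11, 9/11)
obs 3: x=8 → posterior Normal(17/14, 9/14)
obs 4: x=5/2 → posterior Normal(49/34, 9/17)
obs 5: x=2 → posterior Normal(61/40, 9/20)
obs 6: x=0 → posterior Normal(61/46, 9/23)
obs 7: x=3/2 → posterior Normal(35/26, 9/26)
obs 8: x=-4 → posterior Normal(23/29, 9/29)
obs 9: x=-7/2 → posterior Normal(25/64, 9/32)
obs 10: x=-3 → posterior Normal(1/10, 9/35)
obs 11: x=1/4 → posterior Normal(17/152, 9/38)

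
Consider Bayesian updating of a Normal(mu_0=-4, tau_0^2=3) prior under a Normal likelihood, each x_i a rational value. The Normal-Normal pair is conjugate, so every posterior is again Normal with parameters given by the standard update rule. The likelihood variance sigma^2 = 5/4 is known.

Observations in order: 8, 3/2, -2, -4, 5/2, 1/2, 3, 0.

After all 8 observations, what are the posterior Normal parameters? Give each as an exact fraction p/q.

obs 1: x=8 → posterior Normal(76/17, 15/17)
obs 2: x=3/2 → posterior Normal(94/29, 15/29)
obs 3: x=-2 → posterior Normal(70/41, 15/41)
obs 4: x=-4 → posterior Normal(22/53, 15/53)
obs 5: x=5/2 → posterior Normal(4/5, 3/13)
obs 6: x=1/2 → posterior Normal(58/77, 15/77)
obs 7: x=3 → posterior Normal(94/89, 15/89)
obs 8: x=0 → posterior Normal(94/101, 15/101)

mu_0=94/101, tau_0^2=15/101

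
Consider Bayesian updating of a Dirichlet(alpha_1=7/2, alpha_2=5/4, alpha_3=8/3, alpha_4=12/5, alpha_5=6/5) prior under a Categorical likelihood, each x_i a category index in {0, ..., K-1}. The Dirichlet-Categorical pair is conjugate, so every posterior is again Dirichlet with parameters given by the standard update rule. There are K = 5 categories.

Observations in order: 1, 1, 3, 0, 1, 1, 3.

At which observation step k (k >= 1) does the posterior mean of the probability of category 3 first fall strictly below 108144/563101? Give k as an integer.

obs 1: x=1 → posterior Dirichlet(7/2, 9/4, 8/3, 12/5, 6/5)
obs 2: x=1 → posterior Dirichlet(7/2, 13/4, 8/3, 12/5, 6/5)
obs 3: x=3 → posterior Dirichlet(7/2, 13/4, 8/3, 17/5, 6/5)
obs 4: x=0 → posterior Dirichlet(9/2, 13/4, 8/3, 17/5, 6/5)
obs 5: x=1 → posterior Dirichlet(9/2, 17/4, 8/3, 17/5, 6/5)
obs 6: x=1 → posterior Dirichlet(9/2, 21/4, 8/3, 17/5, 6/5)
obs 7: x=3 → posterior Dirichlet(9/2, 21/4, 8/3, 22/5, 6/5)

k = 2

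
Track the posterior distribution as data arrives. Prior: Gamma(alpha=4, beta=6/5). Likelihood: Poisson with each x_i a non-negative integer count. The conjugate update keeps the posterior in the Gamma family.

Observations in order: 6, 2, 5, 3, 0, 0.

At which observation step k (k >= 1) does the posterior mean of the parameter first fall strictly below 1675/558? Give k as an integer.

obs 1: x=6 → posterior Gamma(10, 11/5)
obs 2: x=2 → posterior Gamma(12, 16/5)
obs 3: x=5 → posterior Gamma(17, 21/5)
obs 4: x=3 → posterior Gamma(20, 26/5)
obs 5: x=0 → posterior Gamma(20, 31/5)
obs 6: x=0 → posterior Gamma(20, 36/5)

k = 6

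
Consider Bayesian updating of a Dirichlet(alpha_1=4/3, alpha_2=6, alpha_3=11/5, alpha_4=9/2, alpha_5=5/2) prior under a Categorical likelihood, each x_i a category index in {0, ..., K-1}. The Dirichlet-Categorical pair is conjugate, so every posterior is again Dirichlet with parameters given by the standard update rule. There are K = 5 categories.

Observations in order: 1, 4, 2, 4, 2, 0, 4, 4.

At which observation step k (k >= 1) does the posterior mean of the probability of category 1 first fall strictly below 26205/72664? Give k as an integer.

obs 1: x=1 → posterior Dirichlet(4/3, 7, 11/5, 9/2, 5/2)
obs 2: x=4 → posterior Dirichlet(4/3, 7, 11/5, 9/2, 7/2)
obs 3: x=2 → posterior Dirichlet(4/3, 7, 16/5, 9/2, 7/2)
obs 4: x=4 → posterior Dirichlet(4/3, 7, 16/5, 9/2, 9/2)
obs 5: x=2 → posterior Dirichlet(4/3, 7, 21/5, 9/2, 9/2)
obs 6: x=0 → posterior Dirichlet(7/3, 7, 21/5, 9/2, 9/2)
obs 7: x=4 → posterior Dirichlet(7/3, 7, 21/5, 9/2, 11/2)
obs 8: x=4 → posterior Dirichlet(7/3, 7, 21/5, 9/2, 13/2)

k = 3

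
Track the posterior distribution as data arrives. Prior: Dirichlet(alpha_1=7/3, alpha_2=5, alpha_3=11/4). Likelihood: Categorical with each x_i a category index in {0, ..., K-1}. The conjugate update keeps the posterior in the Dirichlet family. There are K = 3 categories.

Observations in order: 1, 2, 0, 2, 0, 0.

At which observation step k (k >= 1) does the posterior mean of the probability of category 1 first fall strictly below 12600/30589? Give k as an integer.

obs 1: x=1 → posterior Dirichlet(7/3, 6, 11/4)
obs 2: x=2 → posterior Dirichlet(7/3, 6, 15/4)
obs 3: x=0 → posterior Dirichlet(10/3, 6, 15/4)
obs 4: x=2 → posterior Dirichlet(10/3, 6, 19/4)
obs 5: x=0 → posterior Dirichlet(13/3, 6, 19/4)
obs 6: x=0 → posterior Dirichlet(16/3, 6, 19/4)

k = 5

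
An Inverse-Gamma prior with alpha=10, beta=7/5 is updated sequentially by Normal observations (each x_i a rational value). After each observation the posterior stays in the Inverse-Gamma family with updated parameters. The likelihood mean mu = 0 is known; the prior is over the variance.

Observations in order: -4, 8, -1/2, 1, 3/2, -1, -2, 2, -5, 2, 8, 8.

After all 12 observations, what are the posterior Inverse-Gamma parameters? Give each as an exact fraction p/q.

obs 1: x=-4 → posterior Inverse-Gamma(21/2, 47/5)
obs 2: x=8 → posterior Inverse-Gamma(11, 207/5)
obs 3: x=-1/2 → posterior Inverse-Gamma(23/2, 1661/40)
obs 4: x=1 → posterior Inverse-Gamma(12, 1681/40)
obs 5: x=3/2 → posterior Inverse-Gamma(25/2, 863/20)
obs 6: x=-1 → posterior Inverse-Gamma(13, 873/20)
obs 7: x=-2 → posterior Inverse-Gamma(27/2, 913/20)
obs 8: x=2 → posterior Inverse-Gamma(14, 953/20)
obs 9: x=-5 → posterior Inverse-Gamma(29/2, 1203/20)
obs 10: x=2 → posterior Inverse-Gamma(15, 1243/20)
obs 11: x=8 → posterior Inverse-Gamma(31/2, 1883/20)
obs 12: x=8 → posterior Inverse-Gamma(16, 2523/20)

alpha=16, beta=2523/20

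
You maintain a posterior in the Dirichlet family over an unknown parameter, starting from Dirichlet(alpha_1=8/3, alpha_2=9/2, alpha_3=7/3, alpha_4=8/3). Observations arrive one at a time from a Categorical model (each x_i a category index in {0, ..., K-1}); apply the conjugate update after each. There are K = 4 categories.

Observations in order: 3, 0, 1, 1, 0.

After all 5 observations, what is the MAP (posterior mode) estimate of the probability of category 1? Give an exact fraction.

33/79

obs 1: x=3 → posterior Dirichlet(8/3, 9/2, 7/3, 11/3)
obs 2: x=0 → posterior Dirichlet(11/3, 9/2, 7/3, 11/3)
obs 3: x=1 → posterior Dirichlet(11/3, 11/2, 7/3, 11/3)
obs 4: x=1 → posterior Dirichlet(11/3, 13/2, 7/3, 11/3)
obs 5: x=0 → posterior Dirichlet(14/3, 13/2, 7/3, 11/3)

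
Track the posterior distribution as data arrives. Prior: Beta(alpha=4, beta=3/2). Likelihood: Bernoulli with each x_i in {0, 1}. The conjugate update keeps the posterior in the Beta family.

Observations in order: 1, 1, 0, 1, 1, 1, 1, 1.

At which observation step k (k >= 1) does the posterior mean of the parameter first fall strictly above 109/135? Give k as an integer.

k = 8

obs 1: x=1 → posterior Beta(5, 3/2)
obs 2: x=1 → posterior Beta(6, 3/2)
obs 3: x=0 → posterior Beta(6, 5/2)
obs 4: x=1 → posterior Beta(7, 5/2)
obs 5: x=1 → posterior Beta(8, 5/2)
obs 6: x=1 → posterior Beta(9, 5/2)
obs 7: x=1 → posterior Beta(10, 5/2)
obs 8: x=1 → posterior Beta(11, 5/2)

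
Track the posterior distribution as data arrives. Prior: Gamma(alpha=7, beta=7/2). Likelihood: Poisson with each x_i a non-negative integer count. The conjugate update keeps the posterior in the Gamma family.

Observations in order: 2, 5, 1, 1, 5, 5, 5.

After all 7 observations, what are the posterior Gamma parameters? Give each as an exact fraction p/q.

alpha=31, beta=21/2

obs 1: x=2 → posterior Gamma(9, 9/2)
obs 2: x=5 → posterior Gamma(14, 11/2)
obs 3: x=1 → posterior Gamma(15, 13/2)
obs 4: x=1 → posterior Gamma(16, 15/2)
obs 5: x=5 → posterior Gamma(21, 17/2)
obs 6: x=5 → posterior Gamma(26, 19/2)
obs 7: x=5 → posterior Gamma(31, 21/2)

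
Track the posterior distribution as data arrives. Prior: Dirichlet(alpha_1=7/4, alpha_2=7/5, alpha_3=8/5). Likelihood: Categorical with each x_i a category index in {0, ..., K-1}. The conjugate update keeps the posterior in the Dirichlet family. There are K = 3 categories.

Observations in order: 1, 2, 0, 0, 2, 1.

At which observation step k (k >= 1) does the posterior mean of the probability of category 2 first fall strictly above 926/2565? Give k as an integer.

k = 2

obs 1: x=1 → posterior Dirichlet(7/4, 12/5, 8/5)
obs 2: x=2 → posterior Dirichlet(7/4, 12/5, 13/5)
obs 3: x=0 → posterior Dirichlet(11/4, 12/5, 13/5)
obs 4: x=0 → posterior Dirichlet(15/4, 12/5, 13/5)
obs 5: x=2 → posterior Dirichlet(15/4, 12/5, 18/5)
obs 6: x=1 → posterior Dirichlet(15/4, 17/5, 18/5)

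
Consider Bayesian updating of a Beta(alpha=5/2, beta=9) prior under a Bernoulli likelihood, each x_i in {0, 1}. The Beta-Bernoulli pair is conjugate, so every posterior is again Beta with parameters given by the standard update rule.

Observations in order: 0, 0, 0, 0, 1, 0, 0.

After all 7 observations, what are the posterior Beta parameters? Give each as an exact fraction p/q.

alpha=7/2, beta=15

obs 1: x=0 → posterior Beta(5/2, 10)
obs 2: x=0 → posterior Beta(5/2, 11)
obs 3: x=0 → posterior Beta(5/2, 12)
obs 4: x=0 → posterior Beta(5/2, 13)
obs 5: x=1 → posterior Beta(7/2, 13)
obs 6: x=0 → posterior Beta(7/2, 14)
obs 7: x=0 → posterior Beta(7/2, 15)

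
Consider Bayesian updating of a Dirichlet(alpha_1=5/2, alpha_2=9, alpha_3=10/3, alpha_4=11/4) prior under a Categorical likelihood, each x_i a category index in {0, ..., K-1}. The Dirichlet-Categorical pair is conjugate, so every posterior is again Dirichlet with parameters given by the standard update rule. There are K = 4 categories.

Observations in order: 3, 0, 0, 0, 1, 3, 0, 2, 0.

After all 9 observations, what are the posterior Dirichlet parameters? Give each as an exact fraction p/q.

alpha_1=15/2, alpha_2=10, alpha_3=13/3, alpha_4=19/4

obs 1: x=3 → posterior Dirichlet(5/2, 9, 10/3, 15/4)
obs 2: x=0 → posterior Dirichlet(7/2, 9, 10/3, 15/4)
obs 3: x=0 → posterior Dirichlet(9/2, 9, 10/3, 15/4)
obs 4: x=0 → posterior Dirichlet(11/2, 9, 10/3, 15/4)
obs 5: x=1 → posterior Dirichlet(11/2, 10, 10/3, 15/4)
obs 6: x=3 → posterior Dirichlet(11/2, 10, 10/3, 19/4)
obs 7: x=0 → posterior Dirichlet(13/2, 10, 10/3, 19/4)
obs 8: x=2 → posterior Dirichlet(13/2, 10, 13/3, 19/4)
obs 9: x=0 → posterior Dirichlet(15/2, 10, 13/3, 19/4)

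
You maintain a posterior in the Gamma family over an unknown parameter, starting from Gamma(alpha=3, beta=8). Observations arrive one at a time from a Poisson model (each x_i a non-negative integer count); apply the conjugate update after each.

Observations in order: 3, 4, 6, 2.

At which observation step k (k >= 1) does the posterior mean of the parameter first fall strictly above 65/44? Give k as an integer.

obs 1: x=3 → posterior Gamma(6, 9)
obs 2: x=4 → posterior Gamma(10, 10)
obs 3: x=6 → posterior Gamma(16, 11)
obs 4: x=2 → posterior Gamma(18, 12)

k = 4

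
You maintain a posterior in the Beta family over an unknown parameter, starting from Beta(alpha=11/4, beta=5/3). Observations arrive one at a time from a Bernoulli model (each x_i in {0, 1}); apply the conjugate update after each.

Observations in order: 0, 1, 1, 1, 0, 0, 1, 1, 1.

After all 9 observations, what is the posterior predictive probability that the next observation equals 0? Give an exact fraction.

8/23

obs 1: x=0 → posterior Beta(11/4, 8/3)
obs 2: x=1 → posterior Beta(15/4, 8/3)
obs 3: x=1 → posterior Beta(19/4, 8/3)
obs 4: x=1 → posterior Beta(23/4, 8/3)
obs 5: x=0 → posterior Beta(23/4, 11/3)
obs 6: x=0 → posterior Beta(23/4, 14/3)
obs 7: x=1 → posterior Beta(27/4, 14/3)
obs 8: x=1 → posterior Beta(31/4, 14/3)
obs 9: x=1 → posterior Beta(35/4, 14/3)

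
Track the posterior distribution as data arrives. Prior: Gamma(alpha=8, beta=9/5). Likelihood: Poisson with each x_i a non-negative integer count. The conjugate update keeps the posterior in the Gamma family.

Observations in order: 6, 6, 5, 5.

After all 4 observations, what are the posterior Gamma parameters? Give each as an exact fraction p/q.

alpha=30, beta=29/5

obs 1: x=6 → posterior Gamma(14, 14/5)
obs 2: x=6 → posterior Gamma(20, 19/5)
obs 3: x=5 → posterior Gamma(25, 24/5)
obs 4: x=5 → posterior Gamma(30, 29/5)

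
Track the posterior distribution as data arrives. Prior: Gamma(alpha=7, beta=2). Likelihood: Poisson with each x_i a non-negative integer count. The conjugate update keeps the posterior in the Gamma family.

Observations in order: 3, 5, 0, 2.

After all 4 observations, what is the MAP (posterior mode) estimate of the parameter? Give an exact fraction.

obs 1: x=3 → posterior Gamma(10, 3)
obs 2: x=5 → posterior Gamma(15, 4)
obs 3: x=0 → posterior Gamma(15, 5)
obs 4: x=2 → posterior Gamma(17, 6)

8/3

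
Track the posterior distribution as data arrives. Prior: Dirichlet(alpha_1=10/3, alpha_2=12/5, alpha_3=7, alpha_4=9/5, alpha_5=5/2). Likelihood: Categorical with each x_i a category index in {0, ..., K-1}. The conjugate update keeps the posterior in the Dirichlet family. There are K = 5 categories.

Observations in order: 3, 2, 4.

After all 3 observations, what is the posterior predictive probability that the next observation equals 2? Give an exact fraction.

240/601

obs 1: x=3 → posterior Dirichlet(10/3, 12/5, 7, 14/5, 5/2)
obs 2: x=2 → posterior Dirichlet(10/3, 12/5, 8, 14/5, 5/2)
obs 3: x=4 → posterior Dirichlet(10/3, 12/5, 8, 14/5, 7/2)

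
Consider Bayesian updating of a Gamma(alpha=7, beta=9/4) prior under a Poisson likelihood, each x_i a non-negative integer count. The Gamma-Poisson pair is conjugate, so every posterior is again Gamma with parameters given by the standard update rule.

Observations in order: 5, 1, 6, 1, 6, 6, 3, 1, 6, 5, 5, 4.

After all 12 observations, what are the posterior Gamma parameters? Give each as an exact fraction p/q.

obs 1: x=5 → posterior Gamma(12, 13/4)
obs 2: x=1 → posterior Gamma(13, 17/4)
obs 3: x=6 → posterior Gamma(19, 21/4)
obs 4: x=1 → posterior Gamma(20, 25/4)
obs 5: x=6 → posterior Gamma(26, 29/4)
obs 6: x=6 → posterior Gamma(32, 33/4)
obs 7: x=3 → posterior Gamma(35, 37/4)
obs 8: x=1 → posterior Gamma(36, 41/4)
obs 9: x=6 → posterior Gamma(42, 45/4)
obs 10: x=5 → posterior Gamma(47, 49/4)
obs 11: x=5 → posterior Gamma(52, 53/4)
obs 12: x=4 → posterior Gamma(56, 57/4)

alpha=56, beta=57/4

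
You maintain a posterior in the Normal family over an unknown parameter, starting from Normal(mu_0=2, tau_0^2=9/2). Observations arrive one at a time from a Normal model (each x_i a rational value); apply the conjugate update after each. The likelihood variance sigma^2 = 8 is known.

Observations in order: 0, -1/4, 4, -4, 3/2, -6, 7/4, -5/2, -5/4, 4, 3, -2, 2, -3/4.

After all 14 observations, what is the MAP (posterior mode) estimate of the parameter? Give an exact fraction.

obs 1: x=0 → posterior Normal(32/25, 72/25)
obs 2: x=-1/4 → posterior Normal(7/8, 36/17)
obs 3: x=4 → posterior Normal(263/172, 72/43)
obs 4: x=-4 → posterior Normal(119/208, 18/13)
obs 5: x=3/2 → posterior Normal(173/244, 72/61)
obs 6: x=-6 → posterior Normal(-43/280, 36/35)
obs 7: x=7/4 → posterior Normal(5/79, 72/79)
obs 8: x=-5/2 → posterior Normal(-35/176, 9/11)
obs 9: x=-5/4 → posterior Normal(-115/388, 72/97)
obs 10: x=4 → posterior Normal(29/424, 36/53)
obs 11: x=3 → posterior Normal(137/460, 72/115)
obs 12: x=-2 → posterior Normal(65/496, 18/31)
obs 13: x=2 → posterior Normal(137/532, 72/133)
obs 14: x=-3/4 → posterior Normal(55/284, 36/71)

55/284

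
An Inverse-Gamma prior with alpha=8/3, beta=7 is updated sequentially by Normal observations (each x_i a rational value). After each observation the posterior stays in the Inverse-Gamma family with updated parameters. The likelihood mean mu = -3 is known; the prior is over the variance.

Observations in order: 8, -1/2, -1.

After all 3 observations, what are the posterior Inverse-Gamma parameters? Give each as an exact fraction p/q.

obs 1: x=8 → posterior Inverse-Gamma(19/6, 135/2)
obs 2: x=-1/2 → posterior Inverse-Gamma(11/3, 565/8)
obs 3: x=-1 → posterior Inverse-Gamma(25/6, 581/8)

alpha=25/6, beta=581/8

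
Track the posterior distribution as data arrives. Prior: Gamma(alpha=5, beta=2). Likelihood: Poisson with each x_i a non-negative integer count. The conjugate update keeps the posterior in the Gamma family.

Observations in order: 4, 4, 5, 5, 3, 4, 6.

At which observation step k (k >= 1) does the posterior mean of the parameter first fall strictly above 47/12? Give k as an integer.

obs 1: x=4 → posterior Gamma(9, 3)
obs 2: x=4 → posterior Gamma(13, 4)
obs 3: x=5 → posterior Gamma(18, 5)
obs 4: x=5 → posterior Gamma(23, 6)
obs 5: x=3 → posterior Gamma(26, 7)
obs 6: x=4 → posterior Gamma(30, 8)
obs 7: x=6 → posterior Gamma(36, 9)

k = 7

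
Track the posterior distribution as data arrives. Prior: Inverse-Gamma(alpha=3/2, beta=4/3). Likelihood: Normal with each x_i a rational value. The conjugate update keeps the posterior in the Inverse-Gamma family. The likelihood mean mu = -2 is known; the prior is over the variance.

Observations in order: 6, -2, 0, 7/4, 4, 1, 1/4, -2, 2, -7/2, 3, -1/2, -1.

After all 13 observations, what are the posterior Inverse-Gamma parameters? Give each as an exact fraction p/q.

obs 1: x=6 → posterior Inverse-Gamma(2, 100/3)
obs 2: x=-2 → posterior Inverse-Gamma(5/2, 100/3)
obs 3: x=0 → posterior Inverse-Gamma(3, 106/3)
obs 4: x=7/4 → posterior Inverse-Gamma(7/2, 4067/96)
obs 5: x=4 → posterior Inverse-Gamma(4, 5795/96)
obs 6: x=1 → posterior Inverse-Gamma(9/2, 6227/96)
obs 7: x=1/4 → posterior Inverse-Gamma(5, 3235/48)
obs 8: x=-2 → posterior Inverse-Gamma(11/2, 3235/48)
obs 9: x=2 → posterior Inverse-Gamma(6, 3619/48)
obs 10: x=-7/2 → posterior Inverse-Gamma(13/2, 3673/48)
obs 11: x=3 → posterior Inverse-Gamma(7, 4273/48)
obs 12: x=-1/2 → posterior Inverse-Gamma(15/2, 4327/48)
obs 13: x=-1 → posterior Inverse-Gamma(8, 4351/48)

alpha=8, beta=4351/48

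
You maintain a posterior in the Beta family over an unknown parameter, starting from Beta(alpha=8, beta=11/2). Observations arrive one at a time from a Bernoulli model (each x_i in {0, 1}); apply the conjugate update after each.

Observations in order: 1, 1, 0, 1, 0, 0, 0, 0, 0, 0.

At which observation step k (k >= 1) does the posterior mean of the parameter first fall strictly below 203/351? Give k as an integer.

k = 6

obs 1: x=1 → posterior Beta(9, 11/2)
obs 2: x=1 → posterior Beta(10, 11/2)
obs 3: x=0 → posterior Beta(10, 13/2)
obs 4: x=1 → posterior Beta(11, 13/2)
obs 5: x=0 → posterior Beta(11, 15/2)
obs 6: x=0 → posterior Beta(11, 17/2)
obs 7: x=0 → posterior Beta(11, 19/2)
obs 8: x=0 → posterior Beta(11, 21/2)
obs 9: x=0 → posterior Beta(11, 23/2)
obs 10: x=0 → posterior Beta(11, 25/2)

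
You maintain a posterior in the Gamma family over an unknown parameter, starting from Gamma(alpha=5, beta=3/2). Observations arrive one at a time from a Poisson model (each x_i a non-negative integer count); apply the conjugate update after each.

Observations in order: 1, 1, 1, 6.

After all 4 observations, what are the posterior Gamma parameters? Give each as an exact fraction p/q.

alpha=14, beta=11/2

obs 1: x=1 → posterior Gamma(6, 5/2)
obs 2: x=1 → posterior Gamma(7, 7/2)
obs 3: x=1 → posterior Gamma(8, 9/2)
obs 4: x=6 → posterior Gamma(14, 11/2)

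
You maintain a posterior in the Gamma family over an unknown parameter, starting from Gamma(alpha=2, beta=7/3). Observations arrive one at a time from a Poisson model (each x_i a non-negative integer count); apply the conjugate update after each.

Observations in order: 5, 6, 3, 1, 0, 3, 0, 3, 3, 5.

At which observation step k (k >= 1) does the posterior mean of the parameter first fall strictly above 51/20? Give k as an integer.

obs 1: x=5 → posterior Gamma(7, 10/3)
obs 2: x=6 → posterior Gamma(13, 13/3)
obs 3: x=3 → posterior Gamma(16, 16/3)
obs 4: x=1 → posterior Gamma(17, 19/3)
obs 5: x=0 → posterior Gamma(17, 22/3)
obs 6: x=3 → posterior Gamma(20, 25/3)
obs 7: x=0 → posterior Gamma(20, 28/3)
obs 8: x=3 → posterior Gamma(23, 31/3)
obs 9: x=3 → posterior Gamma(26, 34/3)
obs 10: x=5 → posterior Gamma(31, 37/3)

k = 2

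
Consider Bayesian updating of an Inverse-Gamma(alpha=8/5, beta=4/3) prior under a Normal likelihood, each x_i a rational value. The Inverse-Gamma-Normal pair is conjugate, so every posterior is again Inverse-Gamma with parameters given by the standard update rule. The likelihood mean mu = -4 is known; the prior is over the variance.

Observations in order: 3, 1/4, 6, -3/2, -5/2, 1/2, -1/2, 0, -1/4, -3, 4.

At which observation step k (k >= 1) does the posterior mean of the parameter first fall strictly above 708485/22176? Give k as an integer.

k = 3

obs 1: x=3 → posterior Inverse-Gamma(21/10, 155/6)
obs 2: x=1/4 → posterior Inverse-Gamma(13/5, 3347/96)
obs 3: x=6 → posterior Inverse-Gamma(31/10, 8147/96)
obs 4: x=-3/2 → posterior Inverse-Gamma(18/5, 8447/96)
obs 5: x=-5/2 → posterior Inverse-Gamma(41/10, 8555/96)
obs 6: x=1/2 → posterior Inverse-Gamma(23/5, 9527/96)
obs 7: x=-1/2 → posterior Inverse-Gamma(51/10, 10115/96)
obs 8: x=0 → posterior Inverse-Gamma(28/5, 10883/96)
obs 9: x=-1/4 → posterior Inverse-Gamma(61/10, 5779/48)
obs 10: x=-3 → posterior Inverse-Gamma(33/5, 5803/48)
obs 11: x=4 → posterior Inverse-Gamma(71/10, 7339/48)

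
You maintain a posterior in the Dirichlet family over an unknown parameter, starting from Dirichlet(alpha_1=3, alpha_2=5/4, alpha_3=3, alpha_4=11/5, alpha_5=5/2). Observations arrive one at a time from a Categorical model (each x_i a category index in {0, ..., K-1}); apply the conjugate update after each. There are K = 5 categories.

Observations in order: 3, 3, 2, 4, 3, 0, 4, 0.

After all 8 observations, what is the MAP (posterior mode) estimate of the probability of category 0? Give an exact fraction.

obs 1: x=3 → posterior Dirichlet(3, 5/4, 3, 16/5, 5/2)
obs 2: x=3 → posterior Dirichlet(3, 5/4, 3, 21/5, 5/2)
obs 3: x=2 → posterior Dirichlet(3, 5/4, 4, 21/5, 5/2)
obs 4: x=4 → posterior Dirichlet(3, 5/4, 4, 21/5, 7/2)
obs 5: x=3 → posterior Dirichlet(3, 5/4, 4, 26/5, 7/2)
obs 6: x=0 → posterior Dirichlet(4, 5/4, 4, 26/5, 7/2)
obs 7: x=4 → posterior Dirichlet(4, 5/4, 4, 26/5, 9/2)
obs 8: x=0 → posterior Dirichlet(5, 5/4, 4, 26/5, 9/2)

80/299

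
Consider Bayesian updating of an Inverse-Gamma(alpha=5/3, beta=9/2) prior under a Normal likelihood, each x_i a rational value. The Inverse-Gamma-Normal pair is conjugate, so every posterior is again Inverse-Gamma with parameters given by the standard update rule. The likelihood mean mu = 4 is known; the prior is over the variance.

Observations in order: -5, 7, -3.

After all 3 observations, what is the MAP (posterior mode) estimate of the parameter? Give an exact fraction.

obs 1: x=-5 → posterior Inverse-Gamma(13/6, 45)
obs 2: x=7 → posterior Inverse-Gamma(8/3, 99/2)
obs 3: x=-3 → posterior Inverse-Gamma(19/6, 74)

444/25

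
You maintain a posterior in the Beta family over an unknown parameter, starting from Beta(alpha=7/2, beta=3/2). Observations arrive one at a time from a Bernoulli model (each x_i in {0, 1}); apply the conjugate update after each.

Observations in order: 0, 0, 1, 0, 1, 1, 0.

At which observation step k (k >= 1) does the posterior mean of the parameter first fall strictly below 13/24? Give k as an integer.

obs 1: x=0 → posterior Beta(7/2, 5/2)
obs 2: x=0 → posterior Beta(7/2, 7/2)
obs 3: x=1 → posterior Beta(9/2, 7/2)
obs 4: x=0 → posterior Beta(9/2, 9/2)
obs 5: x=1 → posterior Beta(11/2, 9/2)
obs 6: x=1 → posterior Beta(13/2, 9/2)
obs 7: x=0 → posterior Beta(13/2, 11/2)

k = 2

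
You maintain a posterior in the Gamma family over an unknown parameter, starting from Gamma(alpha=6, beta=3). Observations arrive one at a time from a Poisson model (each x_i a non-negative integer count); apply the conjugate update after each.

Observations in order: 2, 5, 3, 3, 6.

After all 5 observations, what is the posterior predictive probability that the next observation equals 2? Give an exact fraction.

obs 1: x=2 → posterior Gamma(8, 4)
obs 2: x=5 → posterior Gamma(13, 5)
obs 3: x=3 → posterior Gamma(16, 6)
obs 4: x=3 → posterior Gamma(19, 7)
obs 5: x=6 → posterior Gamma(25, 8)

12278152855461077555609600/58149737003040059690390169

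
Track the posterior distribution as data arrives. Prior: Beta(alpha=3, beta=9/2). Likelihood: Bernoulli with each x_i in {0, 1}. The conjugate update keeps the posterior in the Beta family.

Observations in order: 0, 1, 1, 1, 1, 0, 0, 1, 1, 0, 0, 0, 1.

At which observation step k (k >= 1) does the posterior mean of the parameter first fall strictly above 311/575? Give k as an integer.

k = 5

obs 1: x=0 → posterior Beta(3, 11/2)
obs 2: x=1 → posterior Beta(4, 11/2)
obs 3: x=1 → posterior Beta(5, 11/2)
obs 4: x=1 → posterior Beta(6, 11/2)
obs 5: x=1 → posterior Beta(7, 11/2)
obs 6: x=0 → posterior Beta(7, 13/2)
obs 7: x=0 → posterior Beta(7, 15/2)
obs 8: x=1 → posterior Beta(8, 15/2)
obs 9: x=1 → posterior Beta(9, 15/2)
obs 10: x=0 → posterior Beta(9, 17/2)
obs 11: x=0 → posterior Beta(9, 19/2)
obs 12: x=0 → posterior Beta(9, 21/2)
obs 13: x=1 → posterior Beta(10, 21/2)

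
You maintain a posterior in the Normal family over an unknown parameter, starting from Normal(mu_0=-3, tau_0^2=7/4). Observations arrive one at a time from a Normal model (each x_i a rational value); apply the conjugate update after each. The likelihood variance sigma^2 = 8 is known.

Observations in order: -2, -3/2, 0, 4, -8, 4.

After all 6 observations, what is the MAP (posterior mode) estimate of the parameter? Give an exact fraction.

-241/148

obs 1: x=-2 → posterior Normal(-110/39, 56/39)
obs 2: x=-3/2 → posterior Normal(-241/92, 28/23)
obs 3: x=0 → posterior Normal(-241/106, 56/53)
obs 4: x=4 → posterior Normal(-37/24, 14/15)
obs 5: x=-8 → posterior Normal(-297/134, 56/67)
obs 6: x=4 → posterior Normal(-241/148, 28/37)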